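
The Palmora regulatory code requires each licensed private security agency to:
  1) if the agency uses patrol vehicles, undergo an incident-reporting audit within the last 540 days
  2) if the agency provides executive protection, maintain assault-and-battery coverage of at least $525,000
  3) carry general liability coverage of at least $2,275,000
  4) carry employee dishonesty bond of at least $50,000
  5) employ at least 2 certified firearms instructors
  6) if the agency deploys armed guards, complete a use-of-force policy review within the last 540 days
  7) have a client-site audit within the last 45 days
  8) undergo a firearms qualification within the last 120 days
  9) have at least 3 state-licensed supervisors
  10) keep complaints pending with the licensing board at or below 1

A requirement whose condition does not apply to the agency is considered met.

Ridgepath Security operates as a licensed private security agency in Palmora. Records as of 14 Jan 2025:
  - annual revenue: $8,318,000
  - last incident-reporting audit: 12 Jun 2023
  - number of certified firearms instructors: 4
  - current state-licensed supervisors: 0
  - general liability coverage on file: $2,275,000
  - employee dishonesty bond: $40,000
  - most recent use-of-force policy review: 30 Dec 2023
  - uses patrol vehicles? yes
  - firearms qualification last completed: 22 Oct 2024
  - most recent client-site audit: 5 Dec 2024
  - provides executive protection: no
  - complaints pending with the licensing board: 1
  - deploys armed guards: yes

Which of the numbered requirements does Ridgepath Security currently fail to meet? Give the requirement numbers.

1, 4, 9

1. condition 'uses patrol vehicles' holds; incident-reporting audit 582 days ago vs limit 540 → not met
2. condition 'provides executive protection' does not hold → requirement n/a → met
3. general liability coverage $2,275,000 ≥ $2,275,000 → met
4. employee dishonesty bond $40,000 < $50,000 → not met
5. certified firearms instructors 4 ≥ 2 → met
6. condition 'deploys armed guards' holds; use-of-force policy review 381 days ago vs limit 540 → met
7. client-site audit 40 days ago vs limit 45 → met
8. firearms qualification 84 days ago vs limit 120 → met
9. state-licensed supervisors 0 < 3 → not met
10. complaints pending with the licensing board 1 ≤ 1 → met
Not met: 1, 4, 9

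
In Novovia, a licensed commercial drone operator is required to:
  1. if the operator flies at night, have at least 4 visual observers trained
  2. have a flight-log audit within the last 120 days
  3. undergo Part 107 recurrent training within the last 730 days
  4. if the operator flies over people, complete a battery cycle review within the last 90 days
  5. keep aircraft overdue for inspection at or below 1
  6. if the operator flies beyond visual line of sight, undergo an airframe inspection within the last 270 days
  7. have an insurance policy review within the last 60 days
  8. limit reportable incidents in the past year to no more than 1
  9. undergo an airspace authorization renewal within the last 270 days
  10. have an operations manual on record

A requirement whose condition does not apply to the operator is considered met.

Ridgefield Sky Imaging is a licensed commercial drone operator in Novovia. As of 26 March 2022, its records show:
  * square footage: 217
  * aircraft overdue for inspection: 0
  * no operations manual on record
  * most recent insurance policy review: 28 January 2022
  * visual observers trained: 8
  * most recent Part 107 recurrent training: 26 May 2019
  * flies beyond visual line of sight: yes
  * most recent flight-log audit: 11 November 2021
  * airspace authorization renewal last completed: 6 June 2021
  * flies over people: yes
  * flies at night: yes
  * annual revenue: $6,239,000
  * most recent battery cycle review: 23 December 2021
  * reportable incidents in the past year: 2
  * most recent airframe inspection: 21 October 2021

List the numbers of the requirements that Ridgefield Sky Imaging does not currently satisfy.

2, 3, 4, 8, 9, 10

1. condition 'flies at night' holds; visual observers trained 8 ≥ 4 → met
2. flight-log audit 135 days ago vs limit 120 → not met
3. Part 107 recurrent training 1035 days ago vs limit 730 → not met
4. condition 'flies over people' holds; battery cycle review 93 days ago vs limit 90 → not met
5. aircraft overdue for inspection 0 ≤ 1 → met
6. condition 'flies beyond visual line of sight' holds; airframe inspection 156 days ago vs limit 270 → met
7. insurance policy review 57 days ago vs limit 60 → met
8. reportable incidents in the past year 2 > 1 → not met
9. airspace authorization renewal 293 days ago vs limit 270 → not met
10. operations manual absent → not met
Not met: 2, 3, 4, 8, 9, 10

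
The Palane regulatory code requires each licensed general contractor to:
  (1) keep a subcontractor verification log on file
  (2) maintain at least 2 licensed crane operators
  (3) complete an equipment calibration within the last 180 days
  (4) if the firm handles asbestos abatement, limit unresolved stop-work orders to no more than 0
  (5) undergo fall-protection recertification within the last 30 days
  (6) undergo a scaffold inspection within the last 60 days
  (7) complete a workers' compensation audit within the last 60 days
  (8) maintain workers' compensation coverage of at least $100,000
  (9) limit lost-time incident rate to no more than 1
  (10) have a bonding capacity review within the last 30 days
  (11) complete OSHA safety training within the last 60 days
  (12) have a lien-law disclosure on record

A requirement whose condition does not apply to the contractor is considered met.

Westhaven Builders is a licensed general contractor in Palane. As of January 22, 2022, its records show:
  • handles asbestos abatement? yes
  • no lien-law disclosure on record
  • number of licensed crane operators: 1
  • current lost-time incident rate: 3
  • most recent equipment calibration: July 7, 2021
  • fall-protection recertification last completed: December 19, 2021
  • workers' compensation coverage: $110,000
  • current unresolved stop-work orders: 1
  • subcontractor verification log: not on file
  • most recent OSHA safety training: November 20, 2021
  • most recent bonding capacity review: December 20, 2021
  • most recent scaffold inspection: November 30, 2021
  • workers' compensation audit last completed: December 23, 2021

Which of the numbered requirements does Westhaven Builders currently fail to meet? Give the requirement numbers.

1. subcontractor verification log absent → not met
2. licensed crane operators 1 < 2 → not met
3. equipment calibration 199 days ago vs limit 180 → not met
4. condition 'handles asbestos abatement' holds; unresolved stop-work orders 1 > 0 → not met
5. fall-protection recertification 34 days ago vs limit 30 → not met
6. scaffold inspection 53 days ago vs limit 60 → met
7. workers' compensation audit 30 days ago vs limit 60 → met
8. workers' compensation coverage $110,000 ≥ $100,000 → met
9. lost-time incident rate 3 > 1 → not met
10. bonding capacity review 33 days ago vs limit 30 → not met
11. OSHA safety training 63 days ago vs limit 60 → not met
12. lien-law disclosure absent → not met
Not met: 1, 2, 3, 4, 5, 9, 10, 11, 12

1, 2, 3, 4, 5, 9, 10, 11, 12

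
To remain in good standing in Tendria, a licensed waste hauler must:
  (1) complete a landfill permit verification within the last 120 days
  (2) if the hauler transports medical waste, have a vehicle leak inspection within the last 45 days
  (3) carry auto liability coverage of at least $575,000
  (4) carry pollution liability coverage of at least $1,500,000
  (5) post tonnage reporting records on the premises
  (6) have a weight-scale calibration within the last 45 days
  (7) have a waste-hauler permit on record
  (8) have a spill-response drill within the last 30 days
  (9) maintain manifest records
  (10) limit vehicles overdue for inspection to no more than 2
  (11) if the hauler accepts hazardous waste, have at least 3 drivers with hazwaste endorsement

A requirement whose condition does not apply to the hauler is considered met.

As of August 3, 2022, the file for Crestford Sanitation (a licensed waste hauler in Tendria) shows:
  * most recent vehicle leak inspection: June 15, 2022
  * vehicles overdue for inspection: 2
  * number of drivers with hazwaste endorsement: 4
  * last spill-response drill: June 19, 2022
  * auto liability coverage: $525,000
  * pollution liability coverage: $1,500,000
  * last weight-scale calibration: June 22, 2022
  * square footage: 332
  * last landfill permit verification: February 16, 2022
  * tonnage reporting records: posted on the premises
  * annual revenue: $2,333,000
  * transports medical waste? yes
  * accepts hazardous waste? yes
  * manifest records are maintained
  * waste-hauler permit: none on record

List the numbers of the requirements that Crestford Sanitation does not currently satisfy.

1. landfill permit verification 168 days ago vs limit 120 → not met
2. condition 'transports medical waste' holds; vehicle leak inspection 49 days ago vs limit 45 → not met
3. auto liability coverage $525,000 < $575,000 → not met
4. pollution liability coverage $1,500,000 ≥ $1,500,000 → met
5. tonnage reporting records present → met
6. weight-scale calibration 42 days ago vs limit 45 → met
7. waste-hauler permit absent → not met
8. spill-response drill 45 days ago vs limit 30 → not met
9. manifest records present → met
10. vehicles overdue for inspection 2 ≤ 2 → met
11. condition 'accepts hazardous waste' holds; drivers with hazwaste endorsement 4 ≥ 3 → met
Not met: 1, 2, 3, 7, 8

1, 2, 3, 7, 8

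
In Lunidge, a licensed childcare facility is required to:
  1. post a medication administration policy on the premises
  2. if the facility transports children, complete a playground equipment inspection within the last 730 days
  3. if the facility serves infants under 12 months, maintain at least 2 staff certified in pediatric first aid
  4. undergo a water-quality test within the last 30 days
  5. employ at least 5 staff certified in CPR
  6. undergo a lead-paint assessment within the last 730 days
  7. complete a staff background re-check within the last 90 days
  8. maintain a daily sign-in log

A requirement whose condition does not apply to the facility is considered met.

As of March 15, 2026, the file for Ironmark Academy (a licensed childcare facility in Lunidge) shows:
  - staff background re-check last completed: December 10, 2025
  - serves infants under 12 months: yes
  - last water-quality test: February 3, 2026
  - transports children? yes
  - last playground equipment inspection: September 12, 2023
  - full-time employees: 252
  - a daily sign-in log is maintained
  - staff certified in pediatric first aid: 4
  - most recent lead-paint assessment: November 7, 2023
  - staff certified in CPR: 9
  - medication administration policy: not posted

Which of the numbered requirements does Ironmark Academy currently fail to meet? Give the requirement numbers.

1, 2, 4, 6, 7

1. medication administration policy absent → not met
2. condition 'transports children' holds; playground equipment inspection 915 days ago vs limit 730 → not met
3. condition 'serves infants under 12 months' holds; staff certified in pediatric first aid 4 ≥ 2 → met
4. water-quality test 40 days ago vs limit 30 → not met
5. staff certified in CPR 9 ≥ 5 → met
6. lead-paint assessment 859 days ago vs limit 730 → not met
7. staff background re-check 95 days ago vs limit 90 → not met
8. daily sign-in log present → met
Not met: 1, 2, 4, 6, 7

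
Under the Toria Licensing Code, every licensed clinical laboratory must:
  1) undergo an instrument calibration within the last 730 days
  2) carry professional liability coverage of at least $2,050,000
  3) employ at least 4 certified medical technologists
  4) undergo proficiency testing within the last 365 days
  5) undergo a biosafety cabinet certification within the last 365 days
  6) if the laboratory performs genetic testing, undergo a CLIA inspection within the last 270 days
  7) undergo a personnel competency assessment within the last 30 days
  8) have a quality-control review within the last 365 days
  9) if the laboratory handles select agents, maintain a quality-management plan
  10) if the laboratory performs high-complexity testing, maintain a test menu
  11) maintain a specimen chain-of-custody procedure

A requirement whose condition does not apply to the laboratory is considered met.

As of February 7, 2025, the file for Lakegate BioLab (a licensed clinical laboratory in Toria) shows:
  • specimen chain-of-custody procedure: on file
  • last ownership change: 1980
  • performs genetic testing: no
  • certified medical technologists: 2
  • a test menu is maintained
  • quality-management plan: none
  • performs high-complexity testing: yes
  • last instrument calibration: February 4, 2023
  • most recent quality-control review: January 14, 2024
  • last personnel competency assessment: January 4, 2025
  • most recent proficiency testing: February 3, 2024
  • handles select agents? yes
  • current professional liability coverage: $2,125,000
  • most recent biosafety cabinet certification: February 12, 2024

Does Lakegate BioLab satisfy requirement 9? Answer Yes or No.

No

9. condition 'handles select agents' holds; quality-management plan absent → not met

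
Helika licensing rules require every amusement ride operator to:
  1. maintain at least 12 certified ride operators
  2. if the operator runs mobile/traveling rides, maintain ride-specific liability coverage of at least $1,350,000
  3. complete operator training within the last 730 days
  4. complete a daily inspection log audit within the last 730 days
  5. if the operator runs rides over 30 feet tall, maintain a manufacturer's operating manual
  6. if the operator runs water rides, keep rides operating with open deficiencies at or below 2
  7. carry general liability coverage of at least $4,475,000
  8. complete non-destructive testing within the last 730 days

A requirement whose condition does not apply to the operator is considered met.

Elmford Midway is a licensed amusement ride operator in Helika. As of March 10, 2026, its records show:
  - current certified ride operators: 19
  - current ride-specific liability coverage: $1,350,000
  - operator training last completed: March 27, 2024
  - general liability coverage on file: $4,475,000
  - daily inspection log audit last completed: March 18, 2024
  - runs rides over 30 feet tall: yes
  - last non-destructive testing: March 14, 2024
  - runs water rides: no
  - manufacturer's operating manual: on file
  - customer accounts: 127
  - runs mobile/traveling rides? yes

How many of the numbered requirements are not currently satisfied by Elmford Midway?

1. certified ride operators 19 ≥ 12 → met
2. condition 'runs mobile/traveling rides' holds; ride-specific liability coverage $1,350,000 ≥ $1,350,000 → met
3. operator training 713 days ago vs limit 730 → met
4. daily inspection log audit 722 days ago vs limit 730 → met
5. condition 'runs rides over 30 feet tall' holds; manufacturer's operating manual present → met
6. condition 'runs water rides' does not hold → requirement n/a → met
7. general liability coverage $4,475,000 ≥ $4,475,000 → met
8. non-destructive testing 726 days ago vs limit 730 → met
Not met: 0 of 8

0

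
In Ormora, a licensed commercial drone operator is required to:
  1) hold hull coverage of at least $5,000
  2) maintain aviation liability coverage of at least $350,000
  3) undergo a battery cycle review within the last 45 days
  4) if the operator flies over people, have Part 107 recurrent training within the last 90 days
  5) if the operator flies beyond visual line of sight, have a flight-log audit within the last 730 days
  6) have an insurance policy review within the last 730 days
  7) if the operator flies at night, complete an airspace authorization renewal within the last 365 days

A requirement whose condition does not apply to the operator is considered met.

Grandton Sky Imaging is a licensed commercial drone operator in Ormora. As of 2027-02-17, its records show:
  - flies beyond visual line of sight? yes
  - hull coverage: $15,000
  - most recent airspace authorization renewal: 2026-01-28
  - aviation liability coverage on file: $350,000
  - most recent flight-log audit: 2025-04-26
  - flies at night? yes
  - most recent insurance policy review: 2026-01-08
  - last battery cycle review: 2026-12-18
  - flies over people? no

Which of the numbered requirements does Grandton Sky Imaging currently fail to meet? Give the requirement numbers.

3, 7

1. hull coverage $15,000 ≥ $5,000 → met
2. aviation liability coverage $350,000 ≥ $350,000 → met
3. battery cycle review 61 days ago vs limit 45 → not met
4. condition 'flies over people' does not hold → requirement n/a → met
5. condition 'flies beyond visual line of sight' holds; flight-log audit 662 days ago vs limit 730 → met
6. insurance policy review 405 days ago vs limit 730 → met
7. condition 'flies at night' holds; airspace authorization renewal 385 days ago vs limit 365 → not met
Not met: 3, 7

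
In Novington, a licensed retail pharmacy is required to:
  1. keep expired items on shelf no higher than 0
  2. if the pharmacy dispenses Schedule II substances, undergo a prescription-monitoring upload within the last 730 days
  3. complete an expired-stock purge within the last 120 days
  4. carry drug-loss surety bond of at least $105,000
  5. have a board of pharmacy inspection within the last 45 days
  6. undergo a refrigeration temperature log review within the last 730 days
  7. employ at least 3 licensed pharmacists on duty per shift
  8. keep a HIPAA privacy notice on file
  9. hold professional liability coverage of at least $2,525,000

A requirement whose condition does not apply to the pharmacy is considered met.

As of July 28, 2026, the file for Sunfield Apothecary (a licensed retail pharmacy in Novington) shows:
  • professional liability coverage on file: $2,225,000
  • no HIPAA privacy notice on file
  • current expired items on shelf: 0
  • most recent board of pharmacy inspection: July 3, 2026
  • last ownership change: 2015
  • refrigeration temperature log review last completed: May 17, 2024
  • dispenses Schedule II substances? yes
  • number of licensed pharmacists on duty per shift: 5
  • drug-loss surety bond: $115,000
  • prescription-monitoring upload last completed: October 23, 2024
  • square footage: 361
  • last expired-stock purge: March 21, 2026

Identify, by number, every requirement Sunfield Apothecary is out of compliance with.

1. expired items on shelf 0 ≤ 0 → met
2. condition 'dispenses Schedule II substances' holds; prescription-monitoring upload 643 days ago vs limit 730 → met
3. expired-stock purge 129 days ago vs limit 120 → not met
4. drug-loss surety bond $115,000 ≥ $105,000 → met
5. board of pharmacy inspection 25 days ago vs limit 45 → met
6. refrigeration temperature log review 802 days ago vs limit 730 → not met
7. licensed pharmacists on duty per shift 5 ≥ 3 → met
8. HIPAA privacy notice absent → not met
9. professional liability coverage $2,225,000 < $2,525,000 → not met
Not met: 3, 6, 8, 9

3, 6, 8, 9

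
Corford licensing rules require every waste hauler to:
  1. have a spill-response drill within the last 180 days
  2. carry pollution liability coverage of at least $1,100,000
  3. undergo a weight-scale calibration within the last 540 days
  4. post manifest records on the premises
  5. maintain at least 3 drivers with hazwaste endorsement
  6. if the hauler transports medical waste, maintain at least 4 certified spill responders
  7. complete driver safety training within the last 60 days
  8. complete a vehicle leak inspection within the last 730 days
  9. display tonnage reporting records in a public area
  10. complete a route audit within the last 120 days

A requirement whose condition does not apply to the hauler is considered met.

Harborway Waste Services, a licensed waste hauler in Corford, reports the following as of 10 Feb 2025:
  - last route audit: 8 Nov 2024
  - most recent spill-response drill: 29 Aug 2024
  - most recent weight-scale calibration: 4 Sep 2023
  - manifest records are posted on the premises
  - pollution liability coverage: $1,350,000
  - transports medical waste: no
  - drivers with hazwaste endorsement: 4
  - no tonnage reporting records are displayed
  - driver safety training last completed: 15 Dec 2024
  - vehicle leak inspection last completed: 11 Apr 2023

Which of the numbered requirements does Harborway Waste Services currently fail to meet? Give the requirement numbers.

1. spill-response drill 165 days ago vs limit 180 → met
2. pollution liability coverage $1,350,000 ≥ $1,100,000 → met
3. weight-scale calibration 525 days ago vs limit 540 → met
4. manifest records present → met
5. drivers with hazwaste endorsement 4 ≥ 3 → met
6. condition 'transports medical waste' does not hold → requirement n/a → met
7. driver safety training 57 days ago vs limit 60 → met
8. vehicle leak inspection 671 days ago vs limit 730 → met
9. tonnage reporting records absent → not met
10. route audit 94 days ago vs limit 120 → met
Not met: 9

9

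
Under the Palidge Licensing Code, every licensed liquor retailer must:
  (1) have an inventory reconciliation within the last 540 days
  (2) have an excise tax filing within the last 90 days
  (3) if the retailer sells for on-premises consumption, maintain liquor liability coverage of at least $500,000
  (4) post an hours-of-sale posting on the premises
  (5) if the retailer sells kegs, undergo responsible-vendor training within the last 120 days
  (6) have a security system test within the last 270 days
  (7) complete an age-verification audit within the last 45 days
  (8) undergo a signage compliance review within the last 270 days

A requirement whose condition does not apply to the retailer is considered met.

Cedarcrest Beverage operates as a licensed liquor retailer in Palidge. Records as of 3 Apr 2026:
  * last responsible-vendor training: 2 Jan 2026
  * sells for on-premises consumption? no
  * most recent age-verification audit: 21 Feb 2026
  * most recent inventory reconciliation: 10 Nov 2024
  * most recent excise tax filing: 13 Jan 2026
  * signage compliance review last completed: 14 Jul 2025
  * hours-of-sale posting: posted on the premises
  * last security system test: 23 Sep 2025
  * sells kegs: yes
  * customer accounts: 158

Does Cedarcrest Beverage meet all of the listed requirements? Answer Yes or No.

1. inventory reconciliation 509 days ago vs limit 540 → met
2. excise tax filing 80 days ago vs limit 90 → met
3. condition 'sells for on-premises consumption' does not hold → requirement n/a → met
4. hours-of-sale posting present → met
5. condition 'sells kegs' holds; responsible-vendor training 91 days ago vs limit 120 → met
6. security system test 192 days ago vs limit 270 → met
7. age-verification audit 41 days ago vs limit 45 → met
8. signage compliance review 263 days ago vs limit 270 → met
All met.

Yes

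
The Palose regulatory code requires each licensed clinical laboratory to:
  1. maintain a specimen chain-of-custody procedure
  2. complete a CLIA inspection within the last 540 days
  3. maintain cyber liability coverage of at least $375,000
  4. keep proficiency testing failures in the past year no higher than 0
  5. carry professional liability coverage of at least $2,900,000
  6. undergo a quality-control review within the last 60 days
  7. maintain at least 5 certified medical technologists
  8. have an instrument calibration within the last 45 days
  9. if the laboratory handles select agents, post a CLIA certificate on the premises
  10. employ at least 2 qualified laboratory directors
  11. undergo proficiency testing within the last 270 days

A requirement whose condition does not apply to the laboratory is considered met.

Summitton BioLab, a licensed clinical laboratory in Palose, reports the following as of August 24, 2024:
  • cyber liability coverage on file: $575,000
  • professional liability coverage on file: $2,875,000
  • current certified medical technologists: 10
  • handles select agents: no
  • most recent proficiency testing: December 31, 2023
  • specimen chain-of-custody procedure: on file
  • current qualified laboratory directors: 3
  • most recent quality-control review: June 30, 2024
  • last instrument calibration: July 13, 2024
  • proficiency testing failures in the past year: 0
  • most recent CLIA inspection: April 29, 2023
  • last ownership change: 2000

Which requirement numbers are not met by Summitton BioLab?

5

1. specimen chain-of-custody procedure present → met
2. CLIA inspection 483 days ago vs limit 540 → met
3. cyber liability coverage $575,000 ≥ $375,000 → met
4. proficiency testing failures in the past year 0 ≤ 0 → met
5. professional liability coverage $2,875,000 < $2,900,000 → not met
6. quality-control review 55 days ago vs limit 60 → met
7. certified medical technologists 10 ≥ 5 → met
8. instrument calibration 42 days ago vs limit 45 → met
9. condition 'handles select agents' does not hold → requirement n/a → met
10. qualified laboratory directors 3 ≥ 2 → met
11. proficiency testing 237 days ago vs limit 270 → met
Not met: 5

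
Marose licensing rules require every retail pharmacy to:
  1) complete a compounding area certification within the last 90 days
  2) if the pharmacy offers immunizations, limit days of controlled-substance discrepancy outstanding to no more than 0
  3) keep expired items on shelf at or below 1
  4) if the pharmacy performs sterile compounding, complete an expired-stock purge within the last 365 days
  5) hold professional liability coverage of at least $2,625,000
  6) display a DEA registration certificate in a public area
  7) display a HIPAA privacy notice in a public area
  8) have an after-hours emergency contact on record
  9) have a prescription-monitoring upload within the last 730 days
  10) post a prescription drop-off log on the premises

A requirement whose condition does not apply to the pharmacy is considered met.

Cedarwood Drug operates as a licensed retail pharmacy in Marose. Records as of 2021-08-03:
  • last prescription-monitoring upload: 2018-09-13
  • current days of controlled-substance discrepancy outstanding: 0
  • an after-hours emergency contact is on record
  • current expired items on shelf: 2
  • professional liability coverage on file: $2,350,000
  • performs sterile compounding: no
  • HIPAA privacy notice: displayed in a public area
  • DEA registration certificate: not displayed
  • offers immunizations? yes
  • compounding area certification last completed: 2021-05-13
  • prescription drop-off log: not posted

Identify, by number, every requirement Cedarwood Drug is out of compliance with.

1. compounding area certification 82 days ago vs limit 90 → met
2. condition 'offers immunizations' holds; days of controlled-substance discrepancy outstanding 0 ≤ 0 → met
3. expired items on shelf 2 > 1 → not met
4. condition 'performs sterile compounding' does not hold → requirement n/a → met
5. professional liability coverage $2,350,000 < $2,625,000 → not met
6. DEA registration certificate absent → not met
7. HIPAA privacy notice present → met
8. after-hours emergency contact present → met
9. prescription-monitoring upload 1055 days ago vs limit 730 → not met
10. prescription drop-off log absent → not met
Not met: 3, 5, 6, 9, 10

3, 5, 6, 9, 10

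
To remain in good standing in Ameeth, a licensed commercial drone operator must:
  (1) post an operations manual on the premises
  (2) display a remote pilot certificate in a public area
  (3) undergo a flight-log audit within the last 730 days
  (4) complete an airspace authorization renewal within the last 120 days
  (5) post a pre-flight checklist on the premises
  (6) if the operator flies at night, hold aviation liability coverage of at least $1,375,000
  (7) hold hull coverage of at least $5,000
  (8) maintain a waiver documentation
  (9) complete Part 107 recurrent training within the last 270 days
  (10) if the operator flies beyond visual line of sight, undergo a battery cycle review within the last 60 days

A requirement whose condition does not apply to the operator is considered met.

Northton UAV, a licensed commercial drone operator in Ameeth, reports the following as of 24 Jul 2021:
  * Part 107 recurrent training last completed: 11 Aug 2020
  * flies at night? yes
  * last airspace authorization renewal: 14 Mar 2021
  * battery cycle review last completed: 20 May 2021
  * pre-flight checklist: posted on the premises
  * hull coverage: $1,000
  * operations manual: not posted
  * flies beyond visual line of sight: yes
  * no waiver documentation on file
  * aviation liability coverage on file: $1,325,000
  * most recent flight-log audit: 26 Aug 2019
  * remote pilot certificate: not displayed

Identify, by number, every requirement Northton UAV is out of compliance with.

1. operations manual absent → not met
2. remote pilot certificate absent → not met
3. flight-log audit 698 days ago vs limit 730 → met
4. airspace authorization renewal 132 days ago vs limit 120 → not met
5. pre-flight checklist present → met
6. condition 'flies at night' holds; aviation liability coverage $1,325,000 < $1,375,000 → not met
7. hull coverage $1,000 < $5,000 → not met
8. waiver documentation absent → not met
9. Part 107 recurrent training 347 days ago vs limit 270 → not met
10. condition 'flies beyond visual line of sight' holds; battery cycle review 65 days ago vs limit 60 → not met
Not met: 1, 2, 4, 6, 7, 8, 9, 10

1, 2, 4, 6, 7, 8, 9, 10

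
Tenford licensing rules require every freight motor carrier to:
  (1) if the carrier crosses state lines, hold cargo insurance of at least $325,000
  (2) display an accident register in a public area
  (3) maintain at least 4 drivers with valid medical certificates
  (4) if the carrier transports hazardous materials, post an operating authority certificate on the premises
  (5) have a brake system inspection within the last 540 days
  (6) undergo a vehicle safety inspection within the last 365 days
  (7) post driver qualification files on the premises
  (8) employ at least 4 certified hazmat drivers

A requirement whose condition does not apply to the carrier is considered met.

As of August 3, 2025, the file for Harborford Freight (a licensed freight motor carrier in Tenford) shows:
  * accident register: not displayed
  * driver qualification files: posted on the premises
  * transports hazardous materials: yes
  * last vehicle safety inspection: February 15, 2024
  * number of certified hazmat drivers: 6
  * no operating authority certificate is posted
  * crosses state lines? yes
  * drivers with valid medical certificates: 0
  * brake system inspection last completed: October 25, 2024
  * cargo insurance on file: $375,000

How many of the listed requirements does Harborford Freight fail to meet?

4

1. condition 'crosses state lines' holds; cargo insurance $375,000 ≥ $325,000 → met
2. accident register absent → not met
3. drivers with valid medical certificates 0 < 4 → not met
4. condition 'transports hazardous materials' holds; operating authority certificate absent → not met
5. brake system inspection 282 days ago vs limit 540 → met
6. vehicle safety inspection 535 days ago vs limit 365 → not met
7. driver qualification files present → met
8. certified hazmat drivers 6 ≥ 4 → met
Not met: 4 of 8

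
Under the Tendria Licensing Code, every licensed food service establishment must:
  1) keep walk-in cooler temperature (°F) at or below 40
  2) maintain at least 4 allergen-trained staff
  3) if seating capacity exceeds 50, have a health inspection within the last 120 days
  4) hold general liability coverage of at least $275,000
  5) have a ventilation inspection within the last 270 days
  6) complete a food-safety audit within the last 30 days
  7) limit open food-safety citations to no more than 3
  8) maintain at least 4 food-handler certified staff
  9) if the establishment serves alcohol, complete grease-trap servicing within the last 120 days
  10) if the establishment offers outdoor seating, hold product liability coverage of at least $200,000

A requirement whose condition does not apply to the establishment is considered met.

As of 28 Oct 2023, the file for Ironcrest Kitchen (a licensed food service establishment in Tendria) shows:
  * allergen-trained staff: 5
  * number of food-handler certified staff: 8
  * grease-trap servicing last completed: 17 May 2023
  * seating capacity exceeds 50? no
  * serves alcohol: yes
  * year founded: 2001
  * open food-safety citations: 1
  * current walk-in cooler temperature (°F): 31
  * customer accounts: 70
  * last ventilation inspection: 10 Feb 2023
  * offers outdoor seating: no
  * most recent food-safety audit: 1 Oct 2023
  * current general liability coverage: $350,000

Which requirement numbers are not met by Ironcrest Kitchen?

9

1. walk-in cooler temperature (°F) 31 ≤ 40 → met
2. allergen-trained staff 5 ≥ 4 → met
3. condition 'seating capacity exceeds 50' does not hold → requirement n/a → met
4. general liability coverage $350,000 ≥ $275,000 → met
5. ventilation inspection 260 days ago vs limit 270 → met
6. food-safety audit 27 days ago vs limit 30 → met
7. open food-safety citations 1 ≤ 3 → met
8. food-handler certified staff 8 ≥ 4 → met
9. condition 'serves alcohol' holds; grease-trap servicing 164 days ago vs limit 120 → not met
10. condition 'offers outdoor seating' does not hold → requirement n/a → met
Not met: 9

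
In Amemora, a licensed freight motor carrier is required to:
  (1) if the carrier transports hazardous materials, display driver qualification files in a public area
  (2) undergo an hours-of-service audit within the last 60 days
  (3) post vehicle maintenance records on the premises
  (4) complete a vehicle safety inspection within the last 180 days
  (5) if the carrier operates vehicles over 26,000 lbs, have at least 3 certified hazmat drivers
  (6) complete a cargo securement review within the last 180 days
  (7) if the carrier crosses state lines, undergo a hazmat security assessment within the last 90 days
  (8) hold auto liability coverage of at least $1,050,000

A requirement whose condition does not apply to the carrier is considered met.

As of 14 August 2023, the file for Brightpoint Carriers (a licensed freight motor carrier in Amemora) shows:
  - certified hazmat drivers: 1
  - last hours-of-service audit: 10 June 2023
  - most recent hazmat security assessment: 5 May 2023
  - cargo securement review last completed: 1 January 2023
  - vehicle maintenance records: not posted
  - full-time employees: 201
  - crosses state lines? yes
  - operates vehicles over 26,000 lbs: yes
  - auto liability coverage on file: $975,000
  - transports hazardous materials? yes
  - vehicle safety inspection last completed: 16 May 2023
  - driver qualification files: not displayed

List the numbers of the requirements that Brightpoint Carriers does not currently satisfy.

1. condition 'transports hazardous materials' holds; driver qualification files absent → not met
2. hours-of-service audit 65 days ago vs limit 60 → not met
3. vehicle maintenance records absent → not met
4. vehicle safety inspection 90 days ago vs limit 180 → met
5. condition 'operates vehicles over 26,000 lbs' holds; certified hazmat drivers 1 < 3 → not met
6. cargo securement review 225 days ago vs limit 180 → not met
7. condition 'crosses state lines' holds; hazmat security assessment 101 days ago vs limit 90 → not met
8. auto liability coverage $975,000 < $1,050,000 → not met
Not met: 1, 2, 3, 5, 6, 7, 8

1, 2, 3, 5, 6, 7, 8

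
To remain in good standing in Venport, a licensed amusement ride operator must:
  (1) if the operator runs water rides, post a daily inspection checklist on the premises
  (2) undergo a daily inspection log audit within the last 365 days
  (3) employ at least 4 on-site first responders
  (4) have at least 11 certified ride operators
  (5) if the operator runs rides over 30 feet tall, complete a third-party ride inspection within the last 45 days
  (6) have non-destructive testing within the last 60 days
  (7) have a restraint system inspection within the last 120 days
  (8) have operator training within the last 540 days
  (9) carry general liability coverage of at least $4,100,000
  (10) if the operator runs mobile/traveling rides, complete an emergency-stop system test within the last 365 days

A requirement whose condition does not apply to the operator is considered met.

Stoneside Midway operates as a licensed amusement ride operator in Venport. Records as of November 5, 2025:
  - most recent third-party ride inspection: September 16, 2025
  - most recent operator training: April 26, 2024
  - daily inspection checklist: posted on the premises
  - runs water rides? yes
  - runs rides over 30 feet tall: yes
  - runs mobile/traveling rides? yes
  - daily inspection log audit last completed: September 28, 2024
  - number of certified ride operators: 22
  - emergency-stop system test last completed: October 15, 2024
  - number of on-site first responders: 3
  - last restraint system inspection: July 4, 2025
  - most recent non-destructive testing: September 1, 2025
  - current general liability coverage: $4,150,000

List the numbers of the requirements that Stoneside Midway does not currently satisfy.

2, 3, 5, 6, 7, 8, 10

1. condition 'runs water rides' holds; daily inspection checklist present → met
2. daily inspection log audit 403 days ago vs limit 365 → not met
3. on-site first responders 3 < 4 → not met
4. certified ride operators 22 ≥ 11 → met
5. condition 'runs rides over 30 feet tall' holds; third-party ride inspection 50 days ago vs limit 45 → not met
6. non-destructive testing 65 days ago vs limit 60 → not met
7. restraint system inspection 124 days ago vs limit 120 → not met
8. operator training 558 days ago vs limit 540 → not met
9. general liability coverage $4,150,000 ≥ $4,100,000 → met
10. condition 'runs mobile/traveling rides' holds; emergency-stop system test 386 days ago vs limit 365 → not met
Not met: 2, 3, 5, 6, 7, 8, 10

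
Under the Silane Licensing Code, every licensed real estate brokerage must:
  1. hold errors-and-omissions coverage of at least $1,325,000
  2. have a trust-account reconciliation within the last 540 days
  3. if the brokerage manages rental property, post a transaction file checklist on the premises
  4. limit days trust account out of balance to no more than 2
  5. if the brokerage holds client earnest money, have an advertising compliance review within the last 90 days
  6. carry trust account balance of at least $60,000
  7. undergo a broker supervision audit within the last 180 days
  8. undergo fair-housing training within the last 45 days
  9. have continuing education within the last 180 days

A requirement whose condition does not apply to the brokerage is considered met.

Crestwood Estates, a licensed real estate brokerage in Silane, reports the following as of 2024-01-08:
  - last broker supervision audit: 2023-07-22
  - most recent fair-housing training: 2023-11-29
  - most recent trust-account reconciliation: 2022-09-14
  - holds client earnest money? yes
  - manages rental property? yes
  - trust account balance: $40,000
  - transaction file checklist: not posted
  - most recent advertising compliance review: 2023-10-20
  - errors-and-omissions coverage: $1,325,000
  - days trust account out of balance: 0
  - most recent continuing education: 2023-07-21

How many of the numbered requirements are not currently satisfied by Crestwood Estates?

1. errors-and-omissions coverage $1,325,000 ≥ $1,325,000 → met
2. trust-account reconciliation 481 days ago vs limit 540 → met
3. condition 'manages rental property' holds; transaction file checklist absent → not met
4. days trust account out of balance 0 ≤ 2 → met
5. condition 'holds client earnest money' holds; advertising compliance review 80 days ago vs limit 90 → met
6. trust account balance $40,000 < $60,000 → not met
7. broker supervision audit 170 days ago vs limit 180 → met
8. fair-housing training 40 days ago vs limit 45 → met
9. continuing education 171 days ago vs limit 180 → met
Not met: 2 of 9

2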